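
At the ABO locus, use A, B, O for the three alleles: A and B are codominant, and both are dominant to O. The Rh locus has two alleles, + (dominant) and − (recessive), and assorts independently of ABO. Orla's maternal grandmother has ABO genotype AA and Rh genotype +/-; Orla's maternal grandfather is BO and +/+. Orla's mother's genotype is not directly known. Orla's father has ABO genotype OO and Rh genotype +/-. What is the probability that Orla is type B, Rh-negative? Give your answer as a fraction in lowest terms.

Orla's mother's ABO genotype from AA × BO: 1/2 AB, 1/2 AO.
Crossing each possibility with the father OO and summing P(type B): 1/2·1/2 + 1/2·0 = 1/4.
Similarly for Rh via the mother's Rh distribution: P(Rh-) = 1/8.
Independent loci: 1/4 × 1/8 = 1/32.

1/32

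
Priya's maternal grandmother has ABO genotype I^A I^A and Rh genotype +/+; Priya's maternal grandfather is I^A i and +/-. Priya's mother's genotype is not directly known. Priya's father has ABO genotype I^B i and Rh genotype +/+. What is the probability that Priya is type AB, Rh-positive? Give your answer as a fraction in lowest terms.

3/8

Priya's mother's ABO genotype from I^A I^A × I^A i: 1/2 I^A I^A, 1/2 I^A i.
Crossing each possibility with the father I^B i and summing P(type AB): 1/2·1/2 + 1/2·1/4 = 3/8.
Similarly for Rh via the mother's Rh distribution: P(Rh+) = 1.
Independent loci: 3/8 × 1 = 3/8.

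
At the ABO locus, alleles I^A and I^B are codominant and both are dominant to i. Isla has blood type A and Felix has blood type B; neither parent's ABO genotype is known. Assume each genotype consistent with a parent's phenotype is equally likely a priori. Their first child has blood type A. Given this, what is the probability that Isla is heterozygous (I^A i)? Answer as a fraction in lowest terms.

Possible genotypes: Isla ∈ {I^A I^A, I^A i}; Felix ∈ {I^B I^B, I^B i}.
Weight each parental genotype pair by prior × P(type-A child):
  I^A I^A × I^B i: posterior weight 2/3.
  I^A i × I^B i: posterior weight 1/3.
Sum the posterior weight over pairs where Isla is I^A i: 1/3.

1/3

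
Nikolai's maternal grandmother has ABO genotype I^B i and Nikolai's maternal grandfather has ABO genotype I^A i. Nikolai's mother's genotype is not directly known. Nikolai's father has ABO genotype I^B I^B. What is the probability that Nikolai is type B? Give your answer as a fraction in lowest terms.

Nikolai's mother's ABO genotype from I^B i × I^A i: 1/4 I^A I^B, 1/4 I^A i, 1/4 I^B i, 1/4 i i.
Crossing each possibility with the father I^B I^B and summing P(type B): 1/4·1/2 + 1/4·1/2 + 1/4·1 + 1/4·1 = 3/4.

3/4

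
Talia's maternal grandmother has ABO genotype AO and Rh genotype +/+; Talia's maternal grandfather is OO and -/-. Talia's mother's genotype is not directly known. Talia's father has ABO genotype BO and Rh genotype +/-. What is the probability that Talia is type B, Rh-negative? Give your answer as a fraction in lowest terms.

3/32

Talia's mother's ABO genotype from AO × OO: 1/2 AO, 1/2 OO.
Crossing each possibility with the father BO and summing P(type B): 1/2·1/4 + 1/2·1/2 = 3/8.
Similarly for Rh via the mother's Rh distribution: P(Rh-) = 1/4.
Independent loci: 3/8 × 1/4 = 3/32.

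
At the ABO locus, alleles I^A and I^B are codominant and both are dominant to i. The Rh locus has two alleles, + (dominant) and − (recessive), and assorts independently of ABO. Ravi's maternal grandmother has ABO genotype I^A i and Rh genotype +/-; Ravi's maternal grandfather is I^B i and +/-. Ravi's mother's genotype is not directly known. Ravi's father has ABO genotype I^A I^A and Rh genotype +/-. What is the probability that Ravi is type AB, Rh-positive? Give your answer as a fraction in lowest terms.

3/16

Ravi's mother's ABO genotype from I^A i × I^B i: 1/4 I^A I^B, 1/4 I^A i, 1/4 I^B i, 1/4 i i.
Crossing each possibility with the father I^A I^A and summing P(type AB): 1/4·1/2 + 1/4·0 + 1/4·1/2 + 1/4·0 = 1/4.
Similarly for Rh via the mother's Rh distribution: P(Rh+) = 3/4.
Independent loci: 1/4 × 3/4 = 3/16.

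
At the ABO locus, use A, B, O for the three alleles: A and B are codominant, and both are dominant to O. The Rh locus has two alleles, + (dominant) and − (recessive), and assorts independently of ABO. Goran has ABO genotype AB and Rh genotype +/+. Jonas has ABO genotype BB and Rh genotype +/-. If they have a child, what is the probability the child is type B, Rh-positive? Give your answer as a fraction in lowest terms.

1/2

ABO cross AB × BB → offspring phenotypes: 1/2 B, 1/2 AB.
Rh cross +/+ × +/- → 1 Rh+.
Independent loci: P(type B, Rh-positive) = 1/2 × 1 = 1/2.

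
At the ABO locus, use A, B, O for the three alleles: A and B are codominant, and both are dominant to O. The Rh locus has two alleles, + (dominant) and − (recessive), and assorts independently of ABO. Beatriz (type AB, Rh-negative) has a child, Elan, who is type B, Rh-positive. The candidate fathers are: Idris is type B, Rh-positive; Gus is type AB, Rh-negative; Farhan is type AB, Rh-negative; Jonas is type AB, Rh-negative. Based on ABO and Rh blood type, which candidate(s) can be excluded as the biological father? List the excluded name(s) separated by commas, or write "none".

Gus, Farhan, Jonas

A candidate is excluded only if no genotype consistent with his phenotype could produce a type B, Rh-positive child with a type AB, Rh-negative mother.
Gus (type AB, Rh-): no genotype consistent with that phenotype can produce a type-B Rh+ child with a type-AB mother.
Farhan (type AB, Rh-): no genotype consistent with that phenotype can produce a type-B Rh+ child with a type-AB mother.
Jonas (type AB, Rh-): no genotype consistent with that phenotype can produce a type-B Rh+ child with a type-AB mother.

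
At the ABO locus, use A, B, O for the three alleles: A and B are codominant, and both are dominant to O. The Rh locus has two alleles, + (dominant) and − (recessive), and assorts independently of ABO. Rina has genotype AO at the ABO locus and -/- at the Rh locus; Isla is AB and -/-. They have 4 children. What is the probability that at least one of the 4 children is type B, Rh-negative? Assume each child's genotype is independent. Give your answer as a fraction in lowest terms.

ABO cross AO × AB → 1/2 A, 1/4 B, 1/4 AB.
Rh cross -/- × -/- → 1 Rh-; so P(type B, Rh-negative) = 1/4 × 1 = 1/4 per child.
P(none) = (3/4)^4 = 81/256; P(at least one) = 1 − 81/256 = 175/256.

175/256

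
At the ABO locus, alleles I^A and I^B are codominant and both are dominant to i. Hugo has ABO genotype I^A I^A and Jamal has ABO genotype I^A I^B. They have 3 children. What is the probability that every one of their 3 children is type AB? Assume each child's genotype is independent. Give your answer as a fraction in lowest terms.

ABO cross I^A I^A × I^A I^B → 1/2 A, 1/2 AB.
So P(type AB) = 1/2 per child.
All 3 independent: (1/2)^3 = 1/8.

1/8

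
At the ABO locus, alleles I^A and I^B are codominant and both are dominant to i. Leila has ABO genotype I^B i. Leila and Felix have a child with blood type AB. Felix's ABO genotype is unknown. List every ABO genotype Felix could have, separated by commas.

For each candidate genotype of Felix, check whether crossing it with I^B i can produce every observed child phenotype.
  I^A I^A → possible child types {A, AB} ✓
  I^A I^B → possible child types {A, B, AB} ✓
  I^A i → possible child types {O, A, B, AB} ✓
  I^B I^B → possible child types {B} ✗
  I^B i → possible child types {O, B} ✗
  i i → possible child types {O, B} ✗

I^A I^A, I^A I^B, I^A i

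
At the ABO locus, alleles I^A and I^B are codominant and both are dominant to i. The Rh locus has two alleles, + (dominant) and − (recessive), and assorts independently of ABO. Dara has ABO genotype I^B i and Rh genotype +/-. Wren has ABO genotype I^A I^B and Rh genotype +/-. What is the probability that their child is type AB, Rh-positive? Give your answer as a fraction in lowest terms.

3/16

ABO cross I^B i × I^A I^B → offspring phenotypes: 1/4 A, 1/2 B, 1/4 AB.
Rh cross +/- × +/- → 3/4 Rh+, 1/4 Rh-.
Independent loci: P(type AB, Rh-positive) = 1/4 × 3/4 = 3/16.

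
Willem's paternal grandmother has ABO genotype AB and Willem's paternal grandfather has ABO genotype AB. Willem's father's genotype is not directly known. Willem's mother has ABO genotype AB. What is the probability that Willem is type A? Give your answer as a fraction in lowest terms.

Willem's father's ABO genotype from AB × AB: 1/4 AA, 1/2 AB, 1/4 BB.
Crossing each possibility with the mother AB and summing P(type A): 1/4·1/2 + 1/2·1/4 + 1/4·0 = 1/4.

1/4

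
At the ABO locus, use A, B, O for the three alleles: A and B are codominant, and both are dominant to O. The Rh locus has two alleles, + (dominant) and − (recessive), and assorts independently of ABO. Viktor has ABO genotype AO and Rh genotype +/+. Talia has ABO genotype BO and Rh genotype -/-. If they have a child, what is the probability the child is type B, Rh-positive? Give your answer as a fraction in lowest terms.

1/4

ABO cross AO × BO → offspring phenotypes: 1/4 O, 1/4 A, 1/4 B, 1/4 AB.
Rh cross +/+ × -/- → 1 Rh+.
Independent loci: P(type B, Rh-positive) = 1/4 × 1 = 1/4.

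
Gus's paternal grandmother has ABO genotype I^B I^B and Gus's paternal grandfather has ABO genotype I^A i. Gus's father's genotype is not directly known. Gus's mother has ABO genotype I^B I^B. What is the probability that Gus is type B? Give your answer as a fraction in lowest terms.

Gus's father's ABO genotype from I^B I^B × I^A i: 1/2 I^A I^B, 1/2 I^B i.
Crossing each possibility with the mother I^B I^B and summing P(type B): 1/2·1/2 + 1/2·1 = 3/4.

3/4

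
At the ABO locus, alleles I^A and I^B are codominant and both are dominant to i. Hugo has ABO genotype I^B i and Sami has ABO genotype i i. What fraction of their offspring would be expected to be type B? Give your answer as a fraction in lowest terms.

ABO cross I^B i × i i → offspring phenotypes: 1/2 O, 1/2 B.
So P(type B) = 1/2.

1/2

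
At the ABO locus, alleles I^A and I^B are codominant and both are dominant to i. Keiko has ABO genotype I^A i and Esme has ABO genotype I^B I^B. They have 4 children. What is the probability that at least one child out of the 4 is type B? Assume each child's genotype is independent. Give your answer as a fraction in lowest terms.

15/16

ABO cross I^A i × I^B I^B → 1/2 B, 1/2 AB.
So P(type B) = 1/2 per child.
P(none) = (1/2)^4 = 1/16; P(at least one) = 1 − 1/16 = 15/16.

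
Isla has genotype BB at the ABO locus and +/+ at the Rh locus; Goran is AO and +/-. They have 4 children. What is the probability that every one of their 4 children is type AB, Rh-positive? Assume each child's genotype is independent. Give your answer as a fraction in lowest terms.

1/16

ABO cross BB × AO → 1/2 B, 1/2 AB.
Rh cross +/+ × +/- → 1 Rh+; so P(type AB, Rh-positive) = 1/2 × 1 = 1/2 per child.
All 4 independent: (1/2)^4 = 1/16.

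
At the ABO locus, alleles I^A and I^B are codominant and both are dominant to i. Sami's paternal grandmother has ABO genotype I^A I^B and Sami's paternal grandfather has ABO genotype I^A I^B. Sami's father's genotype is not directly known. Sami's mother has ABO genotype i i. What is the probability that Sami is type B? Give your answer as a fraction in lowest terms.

Sami's father's ABO genotype from I^A I^B × I^A I^B: 1/4 I^A I^A, 1/2 I^A I^B, 1/4 I^B I^B.
Crossing each possibility with the mother i i and summing P(type B): 1/4·0 + 1/2·1/2 + 1/4·1 = 1/2.

1/2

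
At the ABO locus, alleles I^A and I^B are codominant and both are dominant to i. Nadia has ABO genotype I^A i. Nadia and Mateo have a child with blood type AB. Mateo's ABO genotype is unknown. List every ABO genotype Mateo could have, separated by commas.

I^A I^B, I^B I^B, I^B i

For each candidate genotype of Mateo, check whether crossing it with I^A i can produce every observed child phenotype.
  I^A I^A → possible child types {A} ✗
  I^A I^B → possible child types {A, B, AB} ✓
  I^A i → possible child types {O, A} ✗
  I^B I^B → possible child types {B, AB} ✓
  I^B i → possible child types {O, A, B, AB} ✓
  i i → possible child types {O, A} ✗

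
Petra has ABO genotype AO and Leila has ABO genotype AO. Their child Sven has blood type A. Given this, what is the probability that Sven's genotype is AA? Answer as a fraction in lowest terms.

1/3

Cross AO × AO → 1/4 AA, 1/2 AO, 1/4 OO.
Type-A genotypes among offspring: AA (1/4), AO (1/2); total 3/4.
P(AA | type A) = (1/4) / (3/4) = 1/3.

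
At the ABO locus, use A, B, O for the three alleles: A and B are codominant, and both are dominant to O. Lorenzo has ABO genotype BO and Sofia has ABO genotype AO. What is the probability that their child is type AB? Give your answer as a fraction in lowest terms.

1/4

ABO cross BO × AO → offspring phenotypes: 1/4 O, 1/4 A, 1/4 B, 1/4 AB.
So P(type AB) = 1/4.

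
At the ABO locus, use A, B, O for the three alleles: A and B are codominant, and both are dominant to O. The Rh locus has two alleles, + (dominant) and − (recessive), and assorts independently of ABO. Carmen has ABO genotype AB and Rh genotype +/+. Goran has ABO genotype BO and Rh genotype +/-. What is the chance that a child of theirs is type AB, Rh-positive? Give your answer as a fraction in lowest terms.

ABO cross AB × BO → offspring phenotypes: 1/4 A, 1/2 B, 1/4 AB.
Rh cross +/+ × +/- → 1 Rh+.
Independent loci: P(type AB, Rh-positive) = 1/4 × 1 = 1/4.

1/4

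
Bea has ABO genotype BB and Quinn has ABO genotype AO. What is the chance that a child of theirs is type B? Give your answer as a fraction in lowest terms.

ABO cross BB × AO → offspring phenotypes: 1/2 B, 1/2 AB.
So P(type B) = 1/2.

1/2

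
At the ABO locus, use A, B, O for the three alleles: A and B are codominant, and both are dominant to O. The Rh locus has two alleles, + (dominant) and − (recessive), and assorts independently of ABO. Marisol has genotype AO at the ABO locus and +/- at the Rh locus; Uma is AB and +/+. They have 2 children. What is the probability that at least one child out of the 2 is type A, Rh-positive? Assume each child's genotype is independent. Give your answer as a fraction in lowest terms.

ABO cross AO × AB → 1/2 A, 1/4 B, 1/4 AB.
Rh cross +/- × +/+ → 1 Rh+; so P(type A, Rh-positive) = 1/2 × 1 = 1/2 per child.
P(none) = (1/2)^2 = 1/4; P(at least one) = 1 − 1/4 = 3/4.

3/4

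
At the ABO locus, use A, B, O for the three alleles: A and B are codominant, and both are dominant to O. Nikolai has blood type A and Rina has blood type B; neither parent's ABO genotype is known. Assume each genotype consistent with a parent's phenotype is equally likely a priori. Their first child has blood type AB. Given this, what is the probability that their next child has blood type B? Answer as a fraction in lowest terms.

5/36

Possible genotypes: Nikolai ∈ {AA, AO}; Rina ∈ {BB, BO}.
Weight each parental genotype pair by prior × P(type-AB child):
  AA × BB: posterior weight 4/9; P(next child type B) = 0.
  AA × BO: posterior weight 2/9; P(next child type B) = 0.
  AO × BB: posterior weight 2/9; P(next child type B) = 1/2.
  AO × BO: posterior weight 1/9; P(next child type B) = 1/4.
Weighted sum = 5/36.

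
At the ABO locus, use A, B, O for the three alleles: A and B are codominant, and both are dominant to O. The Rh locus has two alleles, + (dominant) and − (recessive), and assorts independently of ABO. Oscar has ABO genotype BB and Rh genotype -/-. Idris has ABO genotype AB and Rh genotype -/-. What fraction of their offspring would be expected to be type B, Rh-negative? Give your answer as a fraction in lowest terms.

ABO cross BB × AB → offspring phenotypes: 1/2 B, 1/2 AB.
Rh cross -/- × -/- → 1 Rh-.
Independent loci: P(type B, Rh-negative) = 1/2 × 1 = 1/2.

1/2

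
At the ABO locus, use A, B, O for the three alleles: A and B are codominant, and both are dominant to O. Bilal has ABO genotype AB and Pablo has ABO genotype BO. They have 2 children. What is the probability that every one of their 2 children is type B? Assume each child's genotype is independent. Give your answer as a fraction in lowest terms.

ABO cross AB × BO → 1/4 A, 1/2 B, 1/4 AB.
So P(type B) = 1/2 per child.
All 2 independent: (1/2)^2 = 1/4.

1/4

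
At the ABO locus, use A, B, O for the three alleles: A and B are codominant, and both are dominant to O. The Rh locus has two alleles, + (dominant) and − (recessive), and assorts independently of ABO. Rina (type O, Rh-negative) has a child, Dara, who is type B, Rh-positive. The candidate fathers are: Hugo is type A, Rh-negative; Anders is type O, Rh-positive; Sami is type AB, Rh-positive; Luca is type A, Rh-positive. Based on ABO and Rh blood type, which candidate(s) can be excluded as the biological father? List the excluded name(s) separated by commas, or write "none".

Hugo, Anders, Luca

A candidate is excluded only if no genotype consistent with his phenotype could produce a type B, Rh-positive child with a type O, Rh-negative mother.
Hugo (type A, Rh-): no genotype consistent with that phenotype can produce a type-B Rh+ child with a type-O mother.
Anders (type O, Rh+): no genotype consistent with that phenotype can produce a type-B Rh+ child with a type-O mother.
Luca (type A, Rh+): no genotype consistent with that phenotype can produce a type-B Rh+ child with a type-O mother.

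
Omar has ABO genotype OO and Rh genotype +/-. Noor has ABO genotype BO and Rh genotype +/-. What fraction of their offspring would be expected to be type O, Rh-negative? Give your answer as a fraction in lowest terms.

ABO cross OO × BO → offspring phenotypes: 1/2 O, 1/2 B.
Rh cross +/- × +/- → 3/4 Rh+, 1/4 Rh-.
Independent loci: P(type O, Rh-negative) = 1/2 × 1/4 = 1/8.

1/8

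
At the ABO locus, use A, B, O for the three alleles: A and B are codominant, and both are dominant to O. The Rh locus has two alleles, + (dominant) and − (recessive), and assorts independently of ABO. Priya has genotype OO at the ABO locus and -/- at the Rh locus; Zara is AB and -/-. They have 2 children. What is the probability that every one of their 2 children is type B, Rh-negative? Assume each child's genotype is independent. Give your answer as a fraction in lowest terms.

1/4

ABO cross OO × AB → 1/2 A, 1/2 B.
Rh cross -/- × -/- → 1 Rh-; so P(type B, Rh-negative) = 1/2 × 1 = 1/2 per child.
All 2 independent: (1/2)^2 = 1/4.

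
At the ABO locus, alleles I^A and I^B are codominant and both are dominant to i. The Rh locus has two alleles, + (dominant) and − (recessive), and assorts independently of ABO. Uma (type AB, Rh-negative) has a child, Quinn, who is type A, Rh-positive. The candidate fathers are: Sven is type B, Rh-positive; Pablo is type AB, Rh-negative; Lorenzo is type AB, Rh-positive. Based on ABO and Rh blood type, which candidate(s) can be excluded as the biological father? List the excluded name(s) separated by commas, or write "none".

A candidate is excluded only if no genotype consistent with his phenotype could produce a type A, Rh-positive child with a type AB, Rh-negative mother.
Pablo (type AB, Rh-): no genotype consistent with that phenotype can produce a type-A Rh+ child with a type-AB mother.

Pablo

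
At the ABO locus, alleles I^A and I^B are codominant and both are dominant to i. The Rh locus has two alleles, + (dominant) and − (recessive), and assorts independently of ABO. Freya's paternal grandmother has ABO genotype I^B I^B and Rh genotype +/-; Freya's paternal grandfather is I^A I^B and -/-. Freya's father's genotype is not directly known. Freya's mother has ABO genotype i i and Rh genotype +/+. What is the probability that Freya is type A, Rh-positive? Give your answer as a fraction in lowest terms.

Freya's father's ABO genotype from I^B I^B × I^A I^B: 1/2 I^A I^B, 1/2 I^B I^B.
Crossing each possibility with the mother i i and summing P(type A): 1/2·1/2 + 1/2·0 = 1/4.
Similarly for Rh via the father's Rh distribution: P(Rh+) = 1.
Independent loci: 1/4 × 1 = 1/4.

1/4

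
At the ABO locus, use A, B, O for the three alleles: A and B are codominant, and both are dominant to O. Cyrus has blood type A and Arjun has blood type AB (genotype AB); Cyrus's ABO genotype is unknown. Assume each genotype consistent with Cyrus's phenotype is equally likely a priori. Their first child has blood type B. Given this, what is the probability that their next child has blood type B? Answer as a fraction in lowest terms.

Possible genotypes: Cyrus ∈ {AA, AO}; Arjun ∈ {AB}.
Weight each parental genotype pair by prior × P(type-B child):
  AO × AB: posterior weight 1; P(next child type B) = 1/4.
Weighted sum = 1/4.

1/4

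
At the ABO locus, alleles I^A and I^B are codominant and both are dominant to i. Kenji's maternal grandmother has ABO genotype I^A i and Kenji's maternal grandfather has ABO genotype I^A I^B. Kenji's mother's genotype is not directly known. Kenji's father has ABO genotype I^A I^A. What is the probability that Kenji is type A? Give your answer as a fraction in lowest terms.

3/4

Kenji's mother's ABO genotype from I^A i × I^A I^B: 1/4 I^A I^A, 1/4 I^A I^B, 1/4 I^A i, 1/4 I^B i.
Crossing each possibility with the father I^A I^A and summing P(type A): 1/4·1 + 1/4·1/2 + 1/4·1 + 1/4·1/2 = 3/4.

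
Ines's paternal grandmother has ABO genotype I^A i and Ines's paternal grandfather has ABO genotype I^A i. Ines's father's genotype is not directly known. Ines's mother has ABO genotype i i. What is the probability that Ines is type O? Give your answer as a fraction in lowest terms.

Ines's father's ABO genotype from I^A i × I^A i: 1/4 I^A I^A, 1/2 I^A i, 1/4 i i.
Crossing each possibility with the mother i i and summing P(type O): 1/4·0 + 1/2·1/2 + 1/4·1 = 1/2.

1/2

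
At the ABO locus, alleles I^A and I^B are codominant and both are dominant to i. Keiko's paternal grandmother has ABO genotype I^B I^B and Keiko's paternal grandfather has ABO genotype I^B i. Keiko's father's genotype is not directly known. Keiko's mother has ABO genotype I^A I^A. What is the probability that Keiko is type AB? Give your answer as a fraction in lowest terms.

Keiko's father's ABO genotype from I^B I^B × I^B i: 1/2 I^B I^B, 1/2 I^B i.
Crossing each possibility with the mother I^A I^A and summing P(type AB): 1/2·1 + 1/2·1/2 = 3/4.

3/4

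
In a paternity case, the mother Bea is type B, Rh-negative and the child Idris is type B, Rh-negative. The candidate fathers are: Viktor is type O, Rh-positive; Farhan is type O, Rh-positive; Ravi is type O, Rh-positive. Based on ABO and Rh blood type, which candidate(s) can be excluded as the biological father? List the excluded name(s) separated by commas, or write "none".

none

A candidate is excluded only if no genotype consistent with his phenotype could produce a type B, Rh-negative child with a type B, Rh-negative mother.
Every candidate has at least one consistent genotype combination, so none can be excluded.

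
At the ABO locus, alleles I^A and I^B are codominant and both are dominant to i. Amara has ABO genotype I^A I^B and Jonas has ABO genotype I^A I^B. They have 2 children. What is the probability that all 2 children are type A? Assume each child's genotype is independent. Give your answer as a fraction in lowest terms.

ABO cross I^A I^B × I^A I^B → 1/4 A, 1/4 B, 1/2 AB.
So P(type A) = 1/4 per child.
All 2 independent: (1/4)^2 = 1/16.

1/16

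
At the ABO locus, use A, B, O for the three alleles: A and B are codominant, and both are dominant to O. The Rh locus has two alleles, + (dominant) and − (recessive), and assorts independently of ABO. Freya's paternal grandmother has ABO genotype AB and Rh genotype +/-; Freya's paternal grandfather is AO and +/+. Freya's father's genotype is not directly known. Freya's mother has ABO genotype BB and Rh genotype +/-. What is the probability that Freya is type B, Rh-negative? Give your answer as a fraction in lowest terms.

1/16

Freya's father's ABO genotype from AB × AO: 1/4 AA, 1/4 AB, 1/4 AO, 1/4 BO.
Crossing each possibility with the mother BB and summing P(type B): 1/4·0 + 1/4·1/2 + 1/4·1/2 + 1/4·1 = 1/2.
Similarly for Rh via the father's Rh distribution: P(Rh-) = 1/8.
Independent loci: 1/2 × 1/8 = 1/16.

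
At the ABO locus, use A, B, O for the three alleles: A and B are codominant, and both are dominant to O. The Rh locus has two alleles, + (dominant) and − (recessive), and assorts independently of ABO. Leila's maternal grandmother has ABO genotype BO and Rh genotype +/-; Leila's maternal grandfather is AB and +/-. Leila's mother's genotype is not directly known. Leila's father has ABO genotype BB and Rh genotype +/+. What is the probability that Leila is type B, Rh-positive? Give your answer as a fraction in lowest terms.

Leila's mother's ABO genotype from BO × AB: 1/4 AB, 1/4 AO, 1/4 BB, 1/4 BO.
Crossing each possibility with the father BB and summing P(type B): 1/4·1/2 + 1/4·1/2 + 1/4·1 + 1/4·1 = 3/4.
Similarly for Rh via the mother's Rh distribution: P(Rh+) = 1.
Independent loci: 3/4 × 1 = 3/4.

3/4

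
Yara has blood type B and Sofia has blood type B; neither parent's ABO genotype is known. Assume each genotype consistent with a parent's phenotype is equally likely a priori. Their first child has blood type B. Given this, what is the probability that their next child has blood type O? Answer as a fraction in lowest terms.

1/20

Possible genotypes: Yara ∈ {BB, BO}; Sofia ∈ {BB, BO}.
Weight each parental genotype pair by prior × P(type-B child):
  BB × BB: posterior weight 4/15; P(next child type O) = 0.
  BB × BO: posterior weight 4/15; P(next child type O) = 0.
  BO × BB: posterior weight 4/15; P(next child type O) = 0.
  BO × BO: posterior weight 1/5; P(next child type O) = 1/4.
Weighted sum = 1/20.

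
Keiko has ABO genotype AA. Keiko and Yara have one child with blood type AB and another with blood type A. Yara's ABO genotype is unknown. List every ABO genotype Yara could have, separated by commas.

AB, BO

For each candidate genotype of Yara, check whether crossing it with AA can produce every observed child phenotype.
  AA → possible child types {A} ✗
  AB → possible child types {A, AB} ✓
  AO → possible child types {A} ✗
  BB → possible child types {AB} ✗
  BO → possible child types {A, AB} ✓
  OO → possible child types {A} ✗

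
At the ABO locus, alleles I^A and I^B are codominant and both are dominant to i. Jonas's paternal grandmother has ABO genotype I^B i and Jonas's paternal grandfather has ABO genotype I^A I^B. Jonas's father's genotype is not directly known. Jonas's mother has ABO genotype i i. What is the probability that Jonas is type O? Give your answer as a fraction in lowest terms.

Jonas's father's ABO genotype from I^B i × I^A I^B: 1/4 I^A I^B, 1/4 I^A i, 1/4 I^B I^B, 1/4 I^B i.
Crossing each possibility with the mother i i and summing P(type O): 1/4·0 + 1/4·1/2 + 1/4·0 + 1/4·1/2 = 1/4.

1/4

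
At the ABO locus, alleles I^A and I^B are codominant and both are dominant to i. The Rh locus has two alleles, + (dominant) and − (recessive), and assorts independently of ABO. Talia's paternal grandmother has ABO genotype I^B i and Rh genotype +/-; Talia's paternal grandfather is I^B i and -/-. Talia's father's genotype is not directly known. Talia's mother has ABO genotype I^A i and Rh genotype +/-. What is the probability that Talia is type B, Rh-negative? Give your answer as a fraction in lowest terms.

Talia's father's ABO genotype from I^B i × I^B i: 1/4 I^B I^B, 1/2 I^B i, 1/4 i i.
Crossing each possibility with the mother I^A i and summing P(type B): 1/4·1/2 + 1/2·1/4 + 1/4·0 = 1/4.
Similarly for Rh via the father's Rh distribution: P(Rh-) = 3/8.
Independent loci: 1/4 × 3/8 = 3/32.

3/32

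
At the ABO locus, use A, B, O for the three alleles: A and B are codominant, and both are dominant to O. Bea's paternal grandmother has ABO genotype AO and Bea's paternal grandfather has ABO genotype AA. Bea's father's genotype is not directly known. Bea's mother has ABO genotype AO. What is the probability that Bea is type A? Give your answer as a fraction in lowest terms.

7/8

Bea's father's ABO genotype from AO × AA: 1/2 AA, 1/2 AO.
Crossing each possibility with the mother AO and summing P(type A): 1/2·1 + 1/2·3/4 = 7/8.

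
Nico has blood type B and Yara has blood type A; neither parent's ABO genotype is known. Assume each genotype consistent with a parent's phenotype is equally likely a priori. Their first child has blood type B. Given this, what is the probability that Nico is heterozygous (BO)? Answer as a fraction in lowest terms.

1/3

Possible genotypes: Nico ∈ {BB, BO}; Yara ∈ {AA, AO}.
Weight each parental genotype pair by prior × P(type-B child):
  BB × AO: posterior weight 2/3.
  BO × AO: posterior weight 1/3.
Sum the posterior weight over pairs where Nico is BO: 1/3.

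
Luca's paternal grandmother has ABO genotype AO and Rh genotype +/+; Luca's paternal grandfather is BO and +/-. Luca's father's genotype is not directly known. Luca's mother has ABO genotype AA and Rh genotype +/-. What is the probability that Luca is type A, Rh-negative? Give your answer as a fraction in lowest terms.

3/32

Luca's father's ABO genotype from AO × BO: 1/4 AB, 1/4 AO, 1/4 BO, 1/4 OO.
Crossing each possibility with the mother AA and summing P(type A): 1/4·1/2 + 1/4·1 + 1/4·1/2 + 1/4·1 = 3/4.
Similarly for Rh via the father's Rh distribution: P(Rh-) = 1/8.
Independent loci: 3/4 × 1/8 = 3/32.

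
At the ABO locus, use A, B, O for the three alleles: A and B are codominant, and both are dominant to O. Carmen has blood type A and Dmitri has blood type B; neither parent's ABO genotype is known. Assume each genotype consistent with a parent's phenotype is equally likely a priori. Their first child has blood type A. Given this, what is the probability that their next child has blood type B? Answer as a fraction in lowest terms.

1/12

Possible genotypes: Carmen ∈ {AA, AO}; Dmitri ∈ {BB, BO}.
Weight each parental genotype pair by prior × P(type-A child):
  AA × BO: posterior weight 2/3; P(next child type B) = 0.
  AO × BO: posterior weight 1/3; P(next child type B) = 1/4.
Weighted sum = 1/12.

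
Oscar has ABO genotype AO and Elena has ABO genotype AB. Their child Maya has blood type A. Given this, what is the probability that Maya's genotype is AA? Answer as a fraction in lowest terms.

Cross AO × AB → 1/4 AA, 1/4 AB, 1/4 AO, 1/4 BO.
Type-A genotypes among offspring: AA (1/4), AO (1/4); total 1/2.
P(AA | type A) = (1/4) / (1/2) = 1/2.

1/2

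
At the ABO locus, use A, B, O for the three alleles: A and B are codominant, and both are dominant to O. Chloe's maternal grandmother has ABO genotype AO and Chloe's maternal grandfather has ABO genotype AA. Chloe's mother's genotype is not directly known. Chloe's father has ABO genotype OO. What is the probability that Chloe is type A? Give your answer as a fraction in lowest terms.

Chloe's mother's ABO genotype from AO × AA: 1/2 AA, 1/2 AO.
Crossing each possibility with the father OO and summing P(type A): 1/2·1 + 1/2·1/2 = 3/4.

3/4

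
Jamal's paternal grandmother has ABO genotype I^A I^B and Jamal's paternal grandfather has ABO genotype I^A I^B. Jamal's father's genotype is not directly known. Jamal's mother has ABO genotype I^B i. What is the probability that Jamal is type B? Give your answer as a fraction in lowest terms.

Jamal's father's ABO genotype from I^A I^B × I^A I^B: 1/4 I^A I^A, 1/2 I^A I^B, 1/4 I^B I^B.
Crossing each possibility with the mother I^B i and summing P(type B): 1/4·0 + 1/2·1/2 + 1/4·1 = 1/2.

1/2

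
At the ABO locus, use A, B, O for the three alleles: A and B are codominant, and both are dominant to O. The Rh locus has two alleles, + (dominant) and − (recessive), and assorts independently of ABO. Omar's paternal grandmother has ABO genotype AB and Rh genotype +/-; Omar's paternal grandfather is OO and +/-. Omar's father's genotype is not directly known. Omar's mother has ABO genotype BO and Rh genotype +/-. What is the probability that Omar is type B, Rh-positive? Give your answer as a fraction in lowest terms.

3/8

Omar's father's ABO genotype from AB × OO: 1/2 AO, 1/2 BO.
Crossing each possibility with the mother BO and summing P(type B): 1/2·1/4 + 1/2·3/4 = 1/2.
Similarly for Rh via the father's Rh distribution: P(Rh+) = 3/4.
Independent loci: 1/2 × 3/4 = 3/8.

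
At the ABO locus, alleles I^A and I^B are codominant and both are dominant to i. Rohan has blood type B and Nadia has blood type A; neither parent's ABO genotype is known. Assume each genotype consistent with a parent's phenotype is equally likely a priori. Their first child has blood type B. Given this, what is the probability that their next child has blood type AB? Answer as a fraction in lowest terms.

5/12

Possible genotypes: Rohan ∈ {I^B I^B, I^B i}; Nadia ∈ {I^A I^A, I^A i}.
Weight each parental genotype pair by prior × P(type-B child):
  I^B I^B × I^A i: posterior weight 2/3; P(next child type AB) = 1/2.
  I^B i × I^A i: posterior weight 1/3; P(next child type AB) = 1/4.
Weighted sum = 5/12.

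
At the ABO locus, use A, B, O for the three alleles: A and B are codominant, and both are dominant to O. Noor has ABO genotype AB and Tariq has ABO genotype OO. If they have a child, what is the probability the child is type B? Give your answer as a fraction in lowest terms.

ABO cross AB × OO → offspring phenotypes: 1/2 A, 1/2 B.
So P(type B) = 1/2.

1/2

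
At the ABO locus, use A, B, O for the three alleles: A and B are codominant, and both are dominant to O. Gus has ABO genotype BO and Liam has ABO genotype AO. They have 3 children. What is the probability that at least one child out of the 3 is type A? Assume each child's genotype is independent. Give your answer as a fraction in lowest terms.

37/64

ABO cross BO × AO → 1/4 O, 1/4 A, 1/4 B, 1/4 AB.
So P(type A) = 1/4 per child.
P(none) = (3/4)^3 = 27/64; P(at least one) = 1 − 27/64 = 37/64.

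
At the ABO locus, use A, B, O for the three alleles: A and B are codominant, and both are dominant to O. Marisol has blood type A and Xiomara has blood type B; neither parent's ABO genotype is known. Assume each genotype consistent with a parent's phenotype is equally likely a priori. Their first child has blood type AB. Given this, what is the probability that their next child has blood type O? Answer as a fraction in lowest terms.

1/36

Possible genotypes: Marisol ∈ {AA, AO}; Xiomara ∈ {BB, BO}.
Weight each parental genotype pair by prior × P(type-AB child):
  AA × BB: posterior weight 4/9; P(next child type O) = 0.
  AA × BO: posterior weight 2/9; P(next child type O) = 0.
  AO × BB: posterior weight 2/9; P(next child type O) = 0.
  AO × BO: posterior weight 1/9; P(next child type O) = 1/4.
Weighted sum = 1/36.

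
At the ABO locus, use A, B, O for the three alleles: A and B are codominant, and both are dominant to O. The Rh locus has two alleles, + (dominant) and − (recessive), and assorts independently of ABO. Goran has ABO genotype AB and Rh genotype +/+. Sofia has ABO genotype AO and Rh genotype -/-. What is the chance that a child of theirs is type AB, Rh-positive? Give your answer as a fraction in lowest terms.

1/4

ABO cross AB × AO → offspring phenotypes: 1/2 A, 1/4 B, 1/4 AB.
Rh cross +/+ × -/- → 1 Rh+.
Independent loci: P(type AB, Rh-positive) = 1/4 × 1 = 1/4.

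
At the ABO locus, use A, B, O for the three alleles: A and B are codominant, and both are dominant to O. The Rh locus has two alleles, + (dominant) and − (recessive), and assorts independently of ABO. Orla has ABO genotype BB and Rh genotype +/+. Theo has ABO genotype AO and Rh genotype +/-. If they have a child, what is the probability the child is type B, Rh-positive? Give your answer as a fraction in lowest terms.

1/2

ABO cross BB × AO → offspring phenotypes: 1/2 B, 1/2 AB.
Rh cross +/+ × +/- → 1 Rh+.
Independent loci: P(type B, Rh-positive) = 1/2 × 1 = 1/2.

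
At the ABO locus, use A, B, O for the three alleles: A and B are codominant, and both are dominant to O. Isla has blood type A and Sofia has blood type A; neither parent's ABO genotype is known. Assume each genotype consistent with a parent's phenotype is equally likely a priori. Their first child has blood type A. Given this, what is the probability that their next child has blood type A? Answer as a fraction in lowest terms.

Possible genotypes: Isla ∈ {AA, AO}; Sofia ∈ {AA, AO}.
Weight each parental genotype pair by prior × P(type-A child):
  AA × AA: posterior weight 4/15; P(next child type A) = 1.
  AA × AO: posterior weight 4/15; P(next child type A) = 1.
  AO × AA: posterior weight 4/15; P(next child type A) = 1.
  AO × AO: posterior weight 1/5; P(next child type A) = 3/4.
Weighted sum = 19/20.

19/20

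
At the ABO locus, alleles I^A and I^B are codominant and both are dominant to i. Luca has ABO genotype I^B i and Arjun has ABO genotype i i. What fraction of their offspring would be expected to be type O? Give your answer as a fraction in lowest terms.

ABO cross I^B i × i i → offspring phenotypes: 1/2 O, 1/2 B.
So P(type O) = 1/2.

1/2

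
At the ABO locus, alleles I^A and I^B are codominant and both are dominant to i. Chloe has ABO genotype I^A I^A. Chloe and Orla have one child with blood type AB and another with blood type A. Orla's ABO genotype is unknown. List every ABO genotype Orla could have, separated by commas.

For each candidate genotype of Orla, check whether crossing it with I^A I^A can produce every observed child phenotype.
  I^A I^A → possible child types {A} ✗
  I^A I^B → possible child types {A, AB} ✓
  I^A i → possible child types {A} ✗
  I^B I^B → possible child types {AB} ✗
  I^B i → possible child types {A, AB} ✓
  i i → possible child types {A} ✗

I^A I^B, I^B i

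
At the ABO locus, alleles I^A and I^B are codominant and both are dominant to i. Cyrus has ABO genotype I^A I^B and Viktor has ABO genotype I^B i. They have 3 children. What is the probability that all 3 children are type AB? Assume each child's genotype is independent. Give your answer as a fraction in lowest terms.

ABO cross I^A I^B × I^B i → 1/4 A, 1/2 B, 1/4 AB.
So P(type AB) = 1/4 per child.
All 3 independent: (1/4)^3 = 1/64.

1/64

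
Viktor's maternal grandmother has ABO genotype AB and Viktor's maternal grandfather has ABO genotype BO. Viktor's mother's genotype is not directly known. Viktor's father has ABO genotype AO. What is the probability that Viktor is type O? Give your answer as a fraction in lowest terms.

1/8

Viktor's mother's ABO genotype from AB × BO: 1/4 AB, 1/4 AO, 1/4 BB, 1/4 BO.
Crossing each possibility with the father AO and summing P(type O): 1/4·0 + 1/4·1/4 + 1/4·0 + 1/4·1/4 = 1/8.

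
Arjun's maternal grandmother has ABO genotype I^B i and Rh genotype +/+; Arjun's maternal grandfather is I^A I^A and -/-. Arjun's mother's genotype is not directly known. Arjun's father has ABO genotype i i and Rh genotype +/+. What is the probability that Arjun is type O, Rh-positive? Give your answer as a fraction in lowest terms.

Arjun's mother's ABO genotype from I^B i × I^A I^A: 1/2 I^A I^B, 1/2 I^A i.
Crossing each possibility with the father i i and summing P(type O): 1/2·0 + 1/2·1/2 = 1/4.
Similarly for Rh via the mother's Rh distribution: P(Rh+) = 1.
Independent loci: 1/4 × 1 = 1/4.

1/4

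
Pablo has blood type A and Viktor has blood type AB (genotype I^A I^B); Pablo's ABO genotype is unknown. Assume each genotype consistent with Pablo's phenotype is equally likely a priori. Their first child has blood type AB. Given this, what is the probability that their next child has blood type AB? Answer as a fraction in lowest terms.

5/12

Possible genotypes: Pablo ∈ {I^A I^A, I^A i}; Viktor ∈ {I^A I^B}.
Weight each parental genotype pair by prior × P(type-AB child):
  I^A I^A × I^A I^B: posterior weight 2/3; P(next child type AB) = 1/2.
  I^A i × I^A I^B: posterior weight 1/3; P(next child type AB) = 1/4.
Weighted sum = 5/12.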